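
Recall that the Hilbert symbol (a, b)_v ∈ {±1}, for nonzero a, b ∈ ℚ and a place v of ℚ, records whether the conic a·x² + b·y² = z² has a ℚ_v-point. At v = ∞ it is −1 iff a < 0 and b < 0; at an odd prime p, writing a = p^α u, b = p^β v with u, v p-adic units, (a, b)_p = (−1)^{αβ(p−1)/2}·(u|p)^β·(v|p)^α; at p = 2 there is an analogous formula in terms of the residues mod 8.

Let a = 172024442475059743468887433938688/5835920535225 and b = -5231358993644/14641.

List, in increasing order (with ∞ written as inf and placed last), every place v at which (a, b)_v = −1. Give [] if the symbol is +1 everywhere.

[23, 29]

Mod squares: a ≡ 392863, b ≡ -3059. Check v ∈ {∞, 2, 3, 5, 7, 11, 19, 23, 29, 31}.
v=19: a=19^3·(≡5), b=19^1·(≡8) mod 19; (5|19)=+1, (8|19)=-1; (−1)^{3·1·9}·(+1)^1·(-1)^3 = +1.
v=31: a=31^5·(≡8), b=31^2·(≡8) mod 31; (8|31)=+1, (8|31)=+1; (−1)^{5·2·15}·(+1)^2·(+1)^5 = +1.
v=3: a=3^-2·(≡1), b=3^0·(≡1) mod 3; (1|3)=+1, (1|3)=+1; (−1)^{-2·0·1}·(+1)^0·(+1)^-2 = +1.
v=23: a=23^7·(≡17), b=23^3·(≡15) mod 23; (17|23)=-1, (15|23)=-1; (−1)^{7·3·11}·(-1)^3·(-1)^7 = -1.
v=11: a=11^-10·(≡4), b=11^-4·(≡8) mod 11; (4|11)=+1, (8|11)=-1; (−1)^{-10·-4·5}·(+1)^-4·(-1)^-10 = +1.
v=7: a=7^2·(≡4), b=7^1·(≡4) mod 7; (4|7)=+1, (4|7)=+1; (−1)^{2·1·3}·(+1)^1·(+1)^2 = +1.
v=5: a=5^-2·(≡2), b=5^0·(≡1) mod 5; (2|5)=-1, (1|5)=+1; (−1)^{-2·0·2}·(-1)^0·(+1)^-2 = +1.
v=2: v_2(a)=8, v_2(b)=2; units ≡ 7, 5 (mod 8); ε·ε+αω+βω = 1·0+8·1+2·0 ≡ 0  ⇒  (a,b)_2 = +1.
v=∞: 392863 > 0 and -3059 < 0  ⇒  (a,b)_∞ = +1.
v=29: a=29^5·(≡7), b=29^2·(≡15) mod 29; (7|29)=+1, (15|29)=-1; (−1)^{5·2·14}·(+1)^2·(-1)^5 = -1.
(392863, -3059 / ℚ) ramifies at {23, 29}: a division algebra.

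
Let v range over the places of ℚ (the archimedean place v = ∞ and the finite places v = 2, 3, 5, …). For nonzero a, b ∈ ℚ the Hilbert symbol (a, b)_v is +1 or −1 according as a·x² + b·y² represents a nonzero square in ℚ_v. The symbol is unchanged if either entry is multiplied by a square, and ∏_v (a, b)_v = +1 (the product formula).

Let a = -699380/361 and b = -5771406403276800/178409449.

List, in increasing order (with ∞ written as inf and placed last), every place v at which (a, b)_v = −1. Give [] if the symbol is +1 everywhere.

(a, b) ≡ (-5, -33) mod (ℚ^×)²; places V = {2, 3, 5, 11, 13, 17, 19, 37, ∞}.
(a,b)_5: α=1, u≡4; β=2, v≡2 (mod 5); (4|5)=+1, (2|5)=-1; sign (−1)^0·+1^2·-1^1 = -1.
(a,b)_17: α=2, u≡7; β=4, v≡2 (mod 17); (7|17)=-1, (2|17)=+1; sign (−1)^0·-1^4·+1^2 = +1.
(a,b)_19: α=-2, u≡10; β=-4, v≡9 (mod 19); (10|19)=-1, (9|19)=+1; sign (−1)^0·-1^-4·+1^-2 = +1.
(a,b)_11: α=2, u≡8; β=3, v≡10 (mod 11); (8|11)=-1, (10|11)=-1; sign (−1)^0·-1^3·-1^2 = -1.
(a,b)_3: α=0, u≡1; β=1, v≡1 (mod 3); (1|3)=+1, (1|3)=+1; sign (−1)^0·+1^1·+1^0 = +1.
(a,b)_∞: sgn(-5)=−, sgn(-33)=−, so -1.
(a,b)_37: α=0, u≡13; β=-2, v≡11 (mod 37); (13|37)=-1, (11|37)=+1; sign (−1)^0·-1^-2·+1^0 = +1.
(a,b)_2: α=2, β=12; u≡3, v≡7 (mod 8); ε(u)ε(v)=1·1, αω(v)=2·0, βω(u)=12·1; sum ≡ 1  ⇒  -1.
(a,b)_13: α=0, u≡2; β=2, v≡7 (mod 13); (2|13)=-1, (7|13)=-1; sign (−1)^0·-1^2·-1^0 = +1.
Ram(-5, -33) = {2, 5, 11, ∞}; no ℚ_2-point on the conic.

[2, 5, 11, inf]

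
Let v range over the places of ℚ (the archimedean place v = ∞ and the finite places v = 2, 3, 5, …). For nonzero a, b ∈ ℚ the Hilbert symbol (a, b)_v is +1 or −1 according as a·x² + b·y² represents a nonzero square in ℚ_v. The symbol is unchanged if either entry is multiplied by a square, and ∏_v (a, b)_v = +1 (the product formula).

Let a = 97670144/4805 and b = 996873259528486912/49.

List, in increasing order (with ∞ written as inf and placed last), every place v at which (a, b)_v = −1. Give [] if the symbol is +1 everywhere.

(a, b) ≡ (476905, 418) mod (ℚ^×)²; places V = {2, 5, 7, 11, 13, 19, 23, 29, 31, ∞}.
(a,b)_∞: sgn(476905)=+, sgn(418)=+, so +1.
(a,b)_7: α=0, u≡4; β=-2, v≡5 (mod 7); (4|7)=+1, (5|7)=-1; sign (−1)^0·+1^-2·-1^0 = +1.
(a,b)_23: α=1, u≡4; β=2, v≡6 (mod 23); (4|23)=+1, (6|23)=+1; sign (−1)^0·+1^2·+1^1 = +1.
(a,b)_5: α=-1, u≡4; β=0, v≡3 (mod 5); (4|5)=+1, (3|5)=-1; sign (−1)^0·+1^0·-1^-1 = -1.
(a,b)_29: α=1, u≡17; β=2, v≡27 (mod 29); (17|29)=-1, (27|29)=-1; sign (−1)^0·-1^2·-1^1 = -1.
(a,b)_31: α=-2, u≡5; β=0, v≡23 (mod 31); (5|31)=+1, (23|31)=-1; sign (−1)^0·+1^0·-1^-2 = +1.
(a,b)_19: α=0, u≡1; β=1, v≡2 (mod 19); (1|19)=+1, (2|19)=-1; sign (−1)^0·+1^1·-1^0 = +1.
(a,b)_2: α=10, β=19; u≡1, v≡1 (mod 8); ε(u)ε(v)=0·0, αω(v)=10·0, βω(u)=19·0; sum ≡ 0  ⇒  +1.
(a,b)_11: α=1, u≡4; β=3, v≡5 (mod 11); (4|11)=+1, (5|11)=+1; sign (−1)^1·+1^3·+1^1 = -1.
(a,b)_13: α=1, u≡3; β=2, v≡8 (mod 13); (3|13)=+1, (8|13)=-1; sign (−1)^0·+1^2·-1^1 = -1.
|Ram(476905, 418)| = 4, even; anisotropic at {5, 11, 13, 29}.

[5, 11, 13, 29]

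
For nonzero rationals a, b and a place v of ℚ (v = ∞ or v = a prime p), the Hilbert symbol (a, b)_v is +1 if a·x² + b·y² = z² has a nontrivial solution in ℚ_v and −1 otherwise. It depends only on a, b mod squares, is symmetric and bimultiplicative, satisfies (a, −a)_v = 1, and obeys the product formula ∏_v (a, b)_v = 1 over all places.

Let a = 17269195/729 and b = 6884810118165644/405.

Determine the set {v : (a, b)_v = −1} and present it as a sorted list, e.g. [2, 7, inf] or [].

Mod squares: a ≡ 59755, b ≡ 4255. Check v ∈ {∞, 2, 3, 5, 7, 17, 19, 23, 37}.
v=5: a=5^1·(≡1), b=5^-1·(≡4) mod 5; (1|5)=+1, (4|5)=+1; (−1)^{1·-1·2}·(+1)^-1·(+1)^1 = +1.
v=19: a=19^1·(≡3), b=19^2·(≡12) mod 19; (3|19)=-1, (12|19)=-1; (−1)^{1·2·9}·(-1)^2·(-1)^1 = -1.
v=3: a=3^-6·(≡1), b=3^-4·(≡1) mod 3; (1|3)=+1, (1|3)=+1; (−1)^{-6·-4·1}·(+1)^-4·(+1)^-6 = +1.
v=37: a=37^1·(≡22), b=37^3·(≡9) mod 37; (22|37)=-1, (9|37)=+1; (−1)^{1·3·18}·(-1)^3·(+1)^1 = -1.
v=2: v_2(a)=0, v_2(b)=2; units ≡ 3, 7 (mod 8); ε·ε+αω+βω = 1·1+0·0+2·1 ≡ 1  ⇒  (a,b)_2 = -1.
v=17: a=17^3·(≡2), b=17^4·(≡11) mod 17; (2|17)=+1, (11|17)=-1; (−1)^{3·4·8}·(+1)^4·(-1)^3 = -1.
v=∞: 59755 > 0 and 4255 > 0  ⇒  (a,b)_∞ = +1.
v=23: a=23^0·(≡8), b=23^1·(≡9) mod 23; (8|23)=+1, (9|23)=+1; (−1)^{0·1·11}·(+1)^1·(+1)^0 = +1.
v=7: a=7^0·(≡6), b=7^2·(≡5) mod 7; (6|7)=-1, (5|7)=-1; (−1)^{0·2·3}·(-1)^2·(-1)^0 = +1.
Ram(59755, 4255) = {2, 17, 19, 37}; no ℚ_2-point on the conic.

[2, 17, 19, 37]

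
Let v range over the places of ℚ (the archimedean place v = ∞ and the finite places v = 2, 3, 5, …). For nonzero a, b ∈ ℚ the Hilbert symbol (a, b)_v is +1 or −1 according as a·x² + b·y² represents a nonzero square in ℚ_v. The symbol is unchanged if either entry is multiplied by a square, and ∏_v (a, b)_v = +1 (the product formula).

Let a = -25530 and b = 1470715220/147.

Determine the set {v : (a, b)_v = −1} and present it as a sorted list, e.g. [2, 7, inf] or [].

[2, 5, 13, 37]

Mod squares: a ≡ -25530, b ≡ 7215. Check v ∈ {∞, 2, 3, 5, 7, 13, 17, 23, 37}.
v=∞: -25530 < 0 and 7215 > 0  ⇒  (a,b)_∞ = +1.
v=17: a=17^0·(≡4), b=17^2·(≡12) mod 17; (4|17)=+1, (12|17)=-1; (−1)^{0·2·8}·(+1)^2·(-1)^0 = +1.
v=2: v_2(a)=1, v_2(b)=2; units ≡ 3, 7 (mod 8); ε·ε+αω+βω = 1·1+1·0+2·1 ≡ 1  ⇒  (a,b)_2 = -1.
v=37: a=37^1·(≡13), b=37^1·(≡3) mod 37; (13|37)=-1, (3|37)=+1; (−1)^{1·1·18}·(-1)^1·(+1)^1 = -1.
v=13: a=13^0·(≡2), b=13^1·(≡3) mod 13; (2|13)=-1, (3|13)=+1; (−1)^{0·1·6}·(-1)^1·(+1)^0 = -1.
v=3: a=3^1·(≡1), b=3^-1·(≡2) mod 3; (1|3)=+1, (2|3)=-1; (−1)^{1·-1·1}·(+1)^-1·(-1)^1 = +1.
v=7: a=7^0·(≡6), b=7^-2·(≡3) mod 7; (6|7)=-1, (3|7)=-1; (−1)^{0·-2·3}·(-1)^-2·(-1)^0 = +1.
v=5: a=5^1·(≡4), b=5^1·(≡2) mod 5; (4|5)=+1, (2|5)=-1; (−1)^{1·1·2}·(+1)^1·(-1)^1 = -1.
v=23: a=23^1·(≡17), b=23^2·(≡1) mod 23; (17|23)=-1, (1|23)=+1; (−1)^{1·2·11}·(-1)^2·(+1)^1 = +1.
Ram(-25530, 7215) = {2, 5, 13, 37}; no ℚ_2-point on the conic.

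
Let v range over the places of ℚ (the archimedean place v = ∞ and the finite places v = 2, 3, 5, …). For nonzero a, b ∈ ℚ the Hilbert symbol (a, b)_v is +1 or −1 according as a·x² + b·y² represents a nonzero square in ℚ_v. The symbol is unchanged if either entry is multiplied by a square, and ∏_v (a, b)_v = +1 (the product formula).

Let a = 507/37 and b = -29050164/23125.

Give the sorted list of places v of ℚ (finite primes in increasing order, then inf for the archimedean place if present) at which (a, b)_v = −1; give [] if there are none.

Mod squares: a ≡ 111, b ≡ -27417. Check v ∈ {∞, 2, 3, 5, 11, 13, 19, 37}.
v=19: a=19^0·(≡6), b=19^1·(≡6) mod 19; (6|19)=+1, (6|19)=+1; (−1)^{0·1·9}·(+1)^1·(+1)^0 = +1.
v=37: a=37^-1·(≡26), b=37^-1·(≡33) mod 37; (26|37)=+1, (33|37)=+1; (−1)^{-1·-1·18}·(+1)^-1·(+1)^-1 = +1.
v=3: a=3^1·(≡1), b=3^5·(≡2) mod 3; (1|3)=+1, (2|3)=-1; (−1)^{1·5·1}·(+1)^5·(-1)^1 = +1.
v=2: v_2(a)=0, v_2(b)=2; units ≡ 7, 7 (mod 8); ε·ε+αω+βω = 1·1+0·0+2·0 ≡ 1  ⇒  (a,b)_2 = -1.
v=11: a=11^0·(≡3), b=11^2·(≡8) mod 11; (3|11)=+1, (8|11)=-1; (−1)^{0·2·5}·(+1)^2·(-1)^0 = +1.
v=∞: 111 > 0 and -27417 < 0  ⇒  (a,b)_∞ = +1.
v=5: a=5^0·(≡1), b=5^-4·(≡3) mod 5; (1|5)=+1, (3|5)=-1; (−1)^{0·-4·2}·(+1)^-4·(-1)^0 = +1.
v=13: a=13^2·(≡5), b=13^1·(≡3) mod 13; (5|13)=-1, (3|13)=+1; (−1)^{2·1·6}·(-1)^1·(+1)^2 = -1.
(111, -27417 / ℚ) ramifies at {2, 13}: a division algebra.

[2, 13]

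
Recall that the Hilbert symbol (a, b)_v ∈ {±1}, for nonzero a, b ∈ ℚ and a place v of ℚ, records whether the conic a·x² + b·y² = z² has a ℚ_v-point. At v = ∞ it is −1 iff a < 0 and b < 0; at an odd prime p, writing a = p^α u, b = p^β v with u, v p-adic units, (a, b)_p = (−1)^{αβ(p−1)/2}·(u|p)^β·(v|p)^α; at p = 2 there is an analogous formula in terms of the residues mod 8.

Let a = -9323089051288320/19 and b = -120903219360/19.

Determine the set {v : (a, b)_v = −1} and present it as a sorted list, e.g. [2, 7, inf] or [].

[5, 7, 17, inf]

Mod squares: a ≡ -11305, b ≡ -190. Check v ∈ {∞, 2, 3, 5, 7, 11, 17, 19}.
v=2: v_2(a)=8, v_2(b)=5; units ≡ 7, 1 (mod 8); ε·ε+αω+βω = 1·0+8·0+5·0 ≡ 0  ⇒  (a,b)_2 = +1.
v=∞: -11305 < 0 and -190 < 0  ⇒  (a,b)_∞ = -1.
v=17: a=17^3·(≡8), b=17^2·(≡3) mod 17; (8|17)=+1, (3|17)=-1; (−1)^{3·2·8}·(+1)^2·(-1)^3 = -1.
v=5: a=5^1·(≡4), b=5^1·(≡2) mod 5; (4|5)=+1, (2|5)=-1; (−1)^{1·1·2}·(+1)^1·(-1)^1 = -1.
v=7: a=7^5·(≡1), b=7^4·(≡3) mod 7; (1|7)=+1, (3|7)=-1; (−1)^{5·4·3}·(+1)^4·(-1)^5 = -1.
v=3: a=3^6·(≡2), b=3^2·(≡2) mod 3; (2|3)=-1, (2|3)=-1; (−1)^{6·2·1}·(-1)^2·(-1)^6 = +1.
v=19: a=19^-1·(≡12), b=19^-1·(≡5) mod 19; (12|19)=-1, (5|19)=+1; (−1)^{-1·-1·9}·(-1)^-1·(+1)^-1 = +1.
v=11: a=11^2·(≡5), b=11^2·(≡8) mod 11; (5|11)=+1, (8|11)=-1; (−1)^{2·2·5}·(+1)^2·(-1)^2 = +1.
Ram(-11305, -190) = {5, 7, 17, ∞}; no ℚ_5-point on the conic.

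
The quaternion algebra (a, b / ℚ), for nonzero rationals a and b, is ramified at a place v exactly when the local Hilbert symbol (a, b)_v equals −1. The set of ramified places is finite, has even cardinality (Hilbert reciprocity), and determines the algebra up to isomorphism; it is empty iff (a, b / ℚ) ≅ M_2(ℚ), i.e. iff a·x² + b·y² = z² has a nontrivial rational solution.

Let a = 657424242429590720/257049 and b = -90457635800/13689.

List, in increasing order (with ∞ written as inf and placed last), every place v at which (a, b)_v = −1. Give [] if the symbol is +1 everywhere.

[2, 5, 19, 41]

Mod squares: a ≡ 24395, b ≡ -38. Check v ∈ {∞, 2, 3, 5, 7, 13, 17, 19, 41}.
v=3: a=3^-2·(≡2), b=3^-4·(≡1) mod 3; (2|3)=-1, (1|3)=+1; (−1)^{-2·-4·1}·(-1)^-4·(+1)^-2 = +1.
v=19: a=19^2·(≡8), b=19^1·(≡16) mod 19; (8|19)=-1, (16|19)=+1; (−1)^{2·1·9}·(-1)^1·(+1)^2 = -1.
v=17: a=17^3·(≡7), b=17^2·(≡8) mod 17; (7|17)=-1, (8|17)=+1; (−1)^{3·2·8}·(-1)^2·(+1)^3 = +1.
v=5: a=5^1·(≡1), b=5^2·(≡2) mod 5; (1|5)=+1, (2|5)=-1; (−1)^{1·2·2}·(+1)^2·(-1)^1 = -1.
v=2: v_2(a)=6, v_2(b)=3; units ≡ 3, 5 (mod 8); ε·ε+αω+βω = 1·0+6·1+3·1 ≡ 1  ⇒  (a,b)_2 = -1.
v=∞: 24395 > 0 and -38 < 0  ⇒  (a,b)_∞ = +1.
v=41: a=41^3·(≡18), b=41^2·(≡24) mod 41; (18|41)=+1, (24|41)=-1; (−1)^{3·2·20}·(+1)^2·(-1)^3 = -1.
v=13: a=13^-4·(≡5), b=13^-2·(≡9) mod 13; (5|13)=-1, (9|13)=+1; (−1)^{-4·-2·6}·(-1)^-2·(+1)^-4 = +1.
v=7: a=7^5·(≡3), b=7^2·(≡4) mod 7; (3|7)=-1, (4|7)=+1; (−1)^{5·2·3}·(-1)^2·(+1)^5 = +1.
(24395, -38 / ℚ) ramifies at {2, 5, 19, 41}: a division algebra.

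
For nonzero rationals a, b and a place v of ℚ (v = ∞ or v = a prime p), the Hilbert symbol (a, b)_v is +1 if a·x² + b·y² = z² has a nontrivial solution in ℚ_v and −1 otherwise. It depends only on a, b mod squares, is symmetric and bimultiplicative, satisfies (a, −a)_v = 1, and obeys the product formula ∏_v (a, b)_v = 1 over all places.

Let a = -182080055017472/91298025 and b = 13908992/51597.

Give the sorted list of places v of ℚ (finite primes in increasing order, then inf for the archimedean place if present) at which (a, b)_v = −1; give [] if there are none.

(a, b) ≡ (-17, 611) mod (ℚ^×)²; places V = {2, 3, 5, 7, 13, 17, 47, ∞}.
(a,b)_13: α=-2, u≡9; β=-1, v≡8 (mod 13); (9|13)=+1, (8|13)=-1; sign (−1)^0·+1^-1·-1^-2 = +1.
(a,b)_3: α=-2, u≡1; β=-4, v≡2 (mod 3); (1|3)=+1, (2|3)=-1; sign (−1)^0·+1^-4·-1^-2 = +1.
(a,b)_7: α=-4, u≡4; β=-2, v≡2 (mod 7); (4|7)=+1, (2|7)=+1; sign (−1)^0·+1^-2·+1^-4 = +1.
(a,b)_5: α=-2, u≡3; β=0, v≡1 (mod 5); (3|5)=-1, (1|5)=+1; sign (−1)^0·-1^0·+1^-2 = +1.
(a,b)_∞: sgn(-17)=−, sgn(611)=+, so +1.
(a,b)_2: α=24, β=10; u≡7, v≡3 (mod 8); ε(u)ε(v)=1·1, αω(v)=24·1, βω(u)=10·0; sum ≡ 1  ⇒  -1.
(a,b)_17: α=3, u≡1; β=2, v≡9 (mod 17); (1|17)=+1, (9|17)=+1; sign (−1)^0·+1^2·+1^3 = +1.
(a,b)_47: α=2, u≡29; β=1, v≡13 (mod 47); (29|47)=-1, (13|47)=-1; sign (−1)^0·-1^1·-1^2 = -1.
(-17, 611 / ℚ) ramifies at {2, 47}: a division algebra.

[2, 47]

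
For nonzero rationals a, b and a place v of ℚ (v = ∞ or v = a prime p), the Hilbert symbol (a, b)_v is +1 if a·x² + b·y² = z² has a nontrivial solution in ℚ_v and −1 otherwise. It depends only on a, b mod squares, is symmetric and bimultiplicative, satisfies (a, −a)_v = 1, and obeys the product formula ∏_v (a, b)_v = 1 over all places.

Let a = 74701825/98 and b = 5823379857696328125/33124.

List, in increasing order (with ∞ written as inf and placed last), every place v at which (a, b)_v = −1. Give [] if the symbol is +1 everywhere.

(a, b) ≡ (7106, 165) mod (ℚ^×)²; places V = {2, 3, 5, 7, 11, 13, 17, 19, 29, 47, ∞}.
(a,b)_47: α=0, u≡18; β=2, v≡4 (mod 47); (18|47)=+1, (4|47)=+1; sign (−1)^0·+1^2·+1^0 = +1.
(a,b)_29: α=2, u≡13; β=0, v≡5 (mod 29); (13|29)=+1, (5|29)=+1; sign (−1)^0·+1^0·+1^2 = +1.
(a,b)_13: α=0, u≡6; β=-2, v≡3 (mod 13); (6|13)=-1, (3|13)=+1; sign (−1)^0·-1^-2·+1^0 = +1.
(a,b)_2: α=-1, β=-2; u≡1, v≡5 (mod 8); ε(u)ε(v)=0·0, αω(v)=-1·1, βω(u)=-2·0; sum ≡ 1  ⇒  -1.
(a,b)_17: α=1, u≡5; β=2, v≡11 (mod 17); (5|17)=-1, (11|17)=-1; sign (−1)^0·-1^2·-1^1 = -1.
(a,b)_11: α=1, u≡6; β=3, v≡1 (mod 11); (6|11)=-1, (1|11)=+1; sign (−1)^1·-1^3·+1^1 = +1.
(a,b)_∞: sgn(7106)=+, sgn(165)=+, so +1.
(a,b)_7: α=-2, u≡1; β=-2, v≡4 (mod 7); (1|7)=+1, (4|7)=+1; sign (−1)^0·+1^-2·+1^-2 = +1.
(a,b)_3: α=0, u≡2; β=5, v≡1 (mod 3); (2|3)=-1, (1|3)=+1; sign (−1)^0·-1^5·+1^0 = -1.
(a,b)_19: α=1, u≡8; β=2, v≡18 (mod 19); (8|19)=-1, (18|19)=-1; sign (−1)^0·-1^2·-1^1 = -1.
(a,b)_5: α=2, u≡1; β=7, v≡2 (mod 5); (1|5)=+1, (2|5)=-1; sign (−1)^0·+1^7·-1^2 = +1.
Ram(7106, 165) = {2, 3, 17, 19}; no ℚ_2-point on the conic.

[2, 3, 17, 19]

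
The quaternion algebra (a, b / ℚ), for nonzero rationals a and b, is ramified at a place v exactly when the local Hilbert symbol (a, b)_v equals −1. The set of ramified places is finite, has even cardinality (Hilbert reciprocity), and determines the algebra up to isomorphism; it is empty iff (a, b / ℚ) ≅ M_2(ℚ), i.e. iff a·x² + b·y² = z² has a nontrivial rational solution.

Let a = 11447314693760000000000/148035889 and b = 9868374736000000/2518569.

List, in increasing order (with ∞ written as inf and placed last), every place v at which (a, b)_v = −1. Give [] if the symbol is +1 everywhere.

(a, b) ≡ (209, 6061) mod (ℚ^×)²; places V = {2, 3, 5, 11, 19, 23, 29, ∞}.
(a,b)_29: α=4, u≡16; β=3, v≡20 (mod 29); (16|29)=+1, (20|29)=+1; sign (−1)^0·+1^3·+1^4 = +1.
(a,b)_11: α=3, u≡7; β=3, v≡4 (mod 11); (7|11)=-1, (4|11)=+1; sign (−1)^1·-1^3·+1^3 = +1.
(a,b)_∞: sgn(209)=+, sgn(6061)=+, so +1.
(a,b)_19: α=1, u≡5; β=1, v≡12 (mod 19); (5|19)=+1, (12|19)=-1; sign (−1)^1·+1^1·-1^1 = +1.
(a,b)_23: α=-6, u≡2; β=-4, v≡2 (mod 23); (2|23)=+1, (2|23)=+1; sign (−1)^0·+1^-4·+1^-6 = +1.
(a,b)_5: α=10, u≡1; β=6, v≡1 (mod 5); (1|5)=+1, (1|5)=+1; sign (−1)^0·+1^6·+1^10 = +1.
(a,b)_3: α=0, u≡2; β=-2, v≡1 (mod 3); (2|3)=-1, (1|3)=+1; sign (−1)^0·-1^-2·+1^0 = +1.
(a,b)_2: α=16, β=10; u≡1, v≡5 (mod 8); ε(u)ε(v)=0·0, αω(v)=16·1, βω(u)=10·0; sum ≡ 0  ⇒  +1.
Ram(a, b) = ∅: the form 209·x² + 6061·y² − z² is isotropic over every ℚ_v, so by Hasse–Minkowski it is isotropic over ℚ.

[]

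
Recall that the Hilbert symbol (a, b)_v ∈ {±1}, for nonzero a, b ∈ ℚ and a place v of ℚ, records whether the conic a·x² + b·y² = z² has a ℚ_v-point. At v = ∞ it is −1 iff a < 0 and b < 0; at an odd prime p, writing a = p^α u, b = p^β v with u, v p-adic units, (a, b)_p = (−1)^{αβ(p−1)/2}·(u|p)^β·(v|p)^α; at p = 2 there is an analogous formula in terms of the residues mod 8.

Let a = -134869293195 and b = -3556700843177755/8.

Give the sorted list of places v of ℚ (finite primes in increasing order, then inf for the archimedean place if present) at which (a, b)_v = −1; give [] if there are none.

[2, 5, 13, inf]

(a, b) ≡ (-195, -1190) mod (ℚ^×)²; places V = {2, 3, 5, 7, 13, 17, 23, 37, ∞}.
(a,b)_5: α=1, u≡1; β=1, v≡3 (mod 5); (1|5)=+1, (3|5)=-1; sign (−1)^0·+1^1·-1^1 = -1.
(a,b)_∞: sgn(-195)=−, sgn(-1190)=−, so -1.
(a,b)_7: α=2, u≡4; β=1, v≡3 (mod 7); (4|7)=+1, (3|7)=-1; sign (−1)^0·+1^1·-1^2 = +1.
(a,b)_23: α=0, u≡4; β=2, v≡18 (mod 23); (4|23)=+1, (18|23)=+1; sign (−1)^0·+1^2·+1^0 = +1.
(a,b)_37: α=0, u≡26; β=2, v≡29 (mod 37); (26|37)=+1, (29|37)=-1; sign (−1)^0·+1^2·-1^0 = +1.
(a,b)_2: α=0, β=-3; u≡5, v≡5 (mod 8); ε(u)ε(v)=0·0, αω(v)=0·1, βω(u)=-3·1; sum ≡ 1  ⇒  -1.
(a,b)_3: α=1, u≡1; β=0, v≡1 (mod 3); (1|3)=+1, (1|3)=+1; sign (−1)^0·+1^0·+1^1 = +1.
(a,b)_17: α=4, u≡1; β=3, v≡2 (mod 17); (1|17)=+1, (2|17)=+1; sign (−1)^0·+1^3·+1^4 = +1.
(a,b)_13: α=3, u≡2; β=4, v≡8 (mod 13); (2|13)=-1, (8|13)=-1; sign (−1)^0·-1^4·-1^3 = -1.
|Ram(-195, -1190)| = 4, even; anisotropic at {2, 5, 13, ∞}.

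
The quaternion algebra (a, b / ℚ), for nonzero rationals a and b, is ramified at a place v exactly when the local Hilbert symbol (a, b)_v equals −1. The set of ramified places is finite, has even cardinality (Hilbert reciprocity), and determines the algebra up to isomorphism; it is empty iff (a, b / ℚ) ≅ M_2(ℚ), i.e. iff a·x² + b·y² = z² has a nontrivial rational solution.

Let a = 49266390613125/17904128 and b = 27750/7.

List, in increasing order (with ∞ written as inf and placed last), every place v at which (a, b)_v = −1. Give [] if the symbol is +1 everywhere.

[5, 29, 37, 47]

(a, b) ≡ (65661162, 7770) mod (ℚ^×)²; places V = {2, 3, 5, 7, 11, 17, 29, 31, 37, 47, ∞}.
(a,b)_17: α=-2, u≡7; β=0, v≡13 (mod 17); (7|17)=-1, (13|17)=+1; sign (−1)^0·-1^0·+1^-2 = +1.
(a,b)_3: α=1, u≡2; β=1, v≡1 (mod 3); (2|3)=-1, (1|3)=+1; sign (−1)^1·-1^1·+1^1 = +1.
(a,b)_7: α=5, u≡3; β=-1, v≡2 (mod 7); (3|7)=-1, (2|7)=+1; sign (−1)^1·-1^-1·+1^5 = +1.
(a,b)_31: α=1, u≡30; β=0, v≡14 (mod 31); (30|31)=-1, (14|31)=+1; sign (−1)^0·-1^0·+1^1 = +1.
(a,b)_∞: sgn(65661162)=+, sgn(7770)=+, so +1.
(a,b)_11: α=-2, u≡10; β=0, v≡9 (mod 11); (10|11)=-1, (9|11)=+1; sign (−1)^0·-1^0·+1^-2 = +1.
(a,b)_29: α=1, u≡18; β=0, v≡12 (mod 29); (18|29)=-1, (12|29)=-1; sign (−1)^0·-1^0·-1^1 = -1.
(a,b)_2: α=-9, β=1; u≡5, v≡5 (mod 8); ε(u)ε(v)=0·0, αω(v)=-9·1, βω(u)=1·1; sum ≡ 0  ⇒  +1.
(a,b)_5: α=4, u≡2; β=3, v≡1 (mod 5); (2|5)=-1, (1|5)=+1; sign (−1)^0·-1^3·+1^4 = -1.
(a,b)_47: α=1, u≡12; β=0, v≡23 (mod 47); (12|47)=+1, (23|47)=-1; sign (−1)^0·+1^0·-1^1 = -1.
(a,b)_37: α=1, u≡14; β=1, v≡12 (mod 37); (14|37)=-1, (12|37)=+1; sign (−1)^0·-1^1·+1^1 = -1.
|Ram(65661162, 7770)| = 4, even; anisotropic at {5, 29, 37, 47}.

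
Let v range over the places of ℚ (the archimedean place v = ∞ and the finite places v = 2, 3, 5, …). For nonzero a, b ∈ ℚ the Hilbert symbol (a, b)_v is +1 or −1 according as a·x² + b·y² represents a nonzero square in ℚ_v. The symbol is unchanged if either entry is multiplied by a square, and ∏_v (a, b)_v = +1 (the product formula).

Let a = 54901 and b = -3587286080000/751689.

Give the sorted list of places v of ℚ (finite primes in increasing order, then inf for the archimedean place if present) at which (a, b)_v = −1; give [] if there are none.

[2, 7, 23, 31]

Mod squares: a ≡ 54901, b ≡ -9338. Check v ∈ {∞, 2, 3, 5, 7, 11, 17, 23, 29, 31}.
v=5: a=5^0·(≡1), b=5^4·(≡3) mod 5; (1|5)=+1, (3|5)=-1; (−1)^{0·4·2}·(+1)^4·(-1)^0 = +1.
v=7: a=7^1·(≡3), b=7^5·(≡3) mod 7; (3|7)=-1, (3|7)=-1; (−1)^{1·5·3}·(-1)^5·(-1)^1 = -1.
v=17: a=17^0·(≡8), b=17^-4·(≡7) mod 17; (8|17)=+1, (7|17)=-1; (−1)^{0·-4·8}·(+1)^-4·(-1)^0 = +1.
v=3: a=3^0·(≡1), b=3^-2·(≡1) mod 3; (1|3)=+1, (1|3)=+1; (−1)^{0·-2·1}·(+1)^-2·(+1)^0 = +1.
v=∞: 54901 > 0 and -9338 < 0  ⇒  (a,b)_∞ = +1.
v=23: a=23^1·(≡18), b=23^1·(≡12) mod 23; (18|23)=+1, (12|23)=+1; (−1)^{1·1·11}·(+1)^1·(+1)^1 = -1.
v=31: a=31^1·(≡4), b=31^0·(≡17) mod 31; (4|31)=+1, (17|31)=-1; (−1)^{1·0·15}·(+1)^0·(-1)^1 = -1.
v=2: v_2(a)=0, v_2(b)=9; units ≡ 5, 3 (mod 8); ε·ε+αω+βω = 0·1+0·1+9·1 ≡ 1  ⇒  (a,b)_2 = -1.
v=29: a=29^0·(≡4), b=29^1·(≡14) mod 29; (4|29)=+1, (14|29)=-1; (−1)^{0·1·14}·(+1)^1·(-1)^0 = +1.
v=11: a=11^1·(≡8), b=11^0·(≡1) mod 11; (8|11)=-1, (1|11)=+1; (−1)^{1·0·5}·(-1)^0·(+1)^1 = +1.
Ram(54901, -9338) = {2, 7, 23, 31}; no ℚ_2-point on the conic.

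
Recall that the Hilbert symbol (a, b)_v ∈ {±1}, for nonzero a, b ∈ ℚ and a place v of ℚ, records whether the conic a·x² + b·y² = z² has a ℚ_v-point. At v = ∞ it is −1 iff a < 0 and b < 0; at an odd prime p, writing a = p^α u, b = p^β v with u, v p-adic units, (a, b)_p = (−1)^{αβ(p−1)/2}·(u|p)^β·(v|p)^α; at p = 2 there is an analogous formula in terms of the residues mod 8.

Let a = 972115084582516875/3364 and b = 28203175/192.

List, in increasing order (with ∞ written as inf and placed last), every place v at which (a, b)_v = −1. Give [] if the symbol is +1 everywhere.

[3, 7]

(a, b) ≡ (3, 69069) mod (ℚ^×)²; places V = {2, 3, 5, 7, 11, 13, 23, 29, 43, ∞}.
(a,b)_∞: sgn(3)=+, sgn(69069)=+, so +1.
(a,b)_29: α=-2, u≡15; β=0, v≡23 (mod 29); (15|29)=-1, (23|29)=+1; sign (−1)^0·-1^0·+1^-2 = +1.
(a,b)_7: α=2, u≡6; β=3, v≡1 (mod 7); (6|7)=-1, (1|7)=+1; sign (−1)^0·-1^3·+1^2 = -1.
(a,b)_43: α=2, u≡12; β=0, v≡6 (mod 43); (12|43)=-1, (6|43)=+1; sign (−1)^0·-1^0·+1^2 = +1.
(a,b)_2: α=-2, β=-6; u≡3, v≡5 (mod 8); ε(u)ε(v)=1·0, αω(v)=-2·1, βω(u)=-6·1; sum ≡ 0  ⇒  +1.
(a,b)_5: α=4, u≡3; β=2, v≡1 (mod 5); (3|5)=-1, (1|5)=+1; sign (−1)^0·-1^2·+1^4 = +1.
(a,b)_11: α=2, u≡5; β=1, v≡9 (mod 11); (5|11)=+1, (9|11)=+1; sign (−1)^0·+1^1·+1^2 = +1.
(a,b)_3: α=1, u≡1; β=-1, v≡1 (mod 3); (1|3)=+1, (1|3)=+1; sign (−1)^1·+1^-1·+1^1 = -1.
(a,b)_13: α=2, u≡4; β=1, v≡10 (mod 13); (4|13)=+1, (10|13)=+1; sign (−1)^0·+1^1·+1^2 = +1.
(a,b)_23: α=4, u≡16; β=1, v≡9 (mod 23); (16|23)=+1, (9|23)=+1; sign (−1)^0·+1^1·+1^4 = +1.
(3, 69069 / ℚ) ramifies at {3, 7}: a division algebra.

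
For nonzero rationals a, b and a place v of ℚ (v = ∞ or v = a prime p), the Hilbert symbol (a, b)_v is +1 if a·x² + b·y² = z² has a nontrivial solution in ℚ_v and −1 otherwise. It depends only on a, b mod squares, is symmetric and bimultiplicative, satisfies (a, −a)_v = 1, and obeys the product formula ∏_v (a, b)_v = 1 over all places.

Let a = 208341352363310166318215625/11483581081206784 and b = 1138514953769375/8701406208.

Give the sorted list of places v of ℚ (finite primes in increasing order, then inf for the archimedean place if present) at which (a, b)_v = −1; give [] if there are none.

(a, b) ≡ (145, 7917) mod (ℚ^×)²; places V = {2, 3, 5, 7, 11, 13, 17, 29, 37, 43, 47, ∞}.
(a,b)_11: α=-6, u≡10; β=-2, v≡2 (mod 11); (10|11)=-1, (2|11)=-1; sign (−1)^0·-1^-2·-1^-6 = +1.
(a,b)_17: α=-2, u≡9; β=-2, v≡5 (mod 17); (9|17)=+1, (5|17)=-1; sign (−1)^0·+1^-2·-1^-2 = +1.
(a,b)_37: α=-2, u≡1; β=0, v≡11 (mod 37); (1|37)=+1, (11|37)=+1; sign (−1)^0·+1^0·+1^-2 = +1.
(a,b)_∞: sgn(145)=+, sgn(7917)=+, so +1.
(a,b)_3: α=2, u≡1; β=-5, v≡2 (mod 3); (1|3)=+1, (2|3)=-1; sign (−1)^0·+1^-5·-1^2 = +1.
(a,b)_2: α=-14, β=-10; u≡1, v≡5 (mod 8); ε(u)ε(v)=0·0, αω(v)=-14·1, βω(u)=-10·0; sum ≡ 0  ⇒  +1.
(a,b)_43: α=6, u≡17; β=2, v≡30 (mod 43); (17|43)=+1, (30|43)=-1; sign (−1)^0·+1^2·-1^6 = +1.
(a,b)_5: α=5, u≡1; β=4, v≡2 (mod 5); (1|5)=+1, (2|5)=-1; sign (−1)^0·+1^4·-1^5 = -1.
(a,b)_29: α=1, u≡6; β=1, v≡26 (mod 29); (6|29)=+1, (26|29)=-1; sign (−1)^0·+1^1·-1^1 = -1.
(a,b)_13: α=2, u≡6; β=3, v≡2 (mod 13); (6|13)=-1, (2|13)=-1; sign (−1)^0·-1^3·-1^2 = -1.
(a,b)_7: α=2, u≡3; β=1, v≡4 (mod 7); (3|7)=-1, (4|7)=+1; sign (−1)^0·-1^1·+1^2 = -1.
(a,b)_47: α=4, u≡2; β=2, v≡34 (mod 47); (2|47)=+1, (34|47)=+1; sign (−1)^0·+1^2·+1^4 = +1.
|Ram(145, 7917)| = 4, even; anisotropic at {5, 7, 13, 29}.

[5, 7, 13, 29]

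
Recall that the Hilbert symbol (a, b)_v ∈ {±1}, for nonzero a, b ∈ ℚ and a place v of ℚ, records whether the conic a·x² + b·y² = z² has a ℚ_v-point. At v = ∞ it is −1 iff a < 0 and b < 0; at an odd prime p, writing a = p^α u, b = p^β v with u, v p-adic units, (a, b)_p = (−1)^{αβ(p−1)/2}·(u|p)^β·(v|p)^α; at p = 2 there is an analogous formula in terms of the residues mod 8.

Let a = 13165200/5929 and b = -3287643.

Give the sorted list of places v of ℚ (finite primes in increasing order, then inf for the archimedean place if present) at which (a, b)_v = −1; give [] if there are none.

[3, 29, 31, 53]

Mod squares: a ≡ 3657, b ≡ -3287643. Check v ∈ {∞, 2, 3, 5, 7, 11, 23, 29, 31, 53}.
v=53: a=53^1·(≡47), b=53^1·(≡32) mod 53; (47|53)=+1, (32|53)=-1; (−1)^{1·1·26}·(+1)^1·(-1)^1 = -1.
v=3: a=3^3·(≡1), b=3^1·(≡1) mod 3; (1|3)=+1, (1|3)=+1; (−1)^{3·1·1}·(+1)^1·(+1)^3 = -1.
v=29: a=29^0·(≡21), b=29^1·(≡23) mod 29; (21|29)=-1, (23|29)=+1; (−1)^{0·1·14}·(-1)^1·(+1)^0 = -1.
v=7: a=7^-2·(≡3), b=7^0·(≡5) mod 7; (3|7)=-1, (5|7)=-1; (−1)^{-2·0·3}·(-1)^0·(-1)^-2 = +1.
v=11: a=11^-2·(≡3), b=11^0·(≡4) mod 11; (3|11)=+1, (4|11)=+1; (−1)^{-2·0·5}·(+1)^0·(+1)^-2 = +1.
v=31: a=31^0·(≡15), b=31^1·(≡29) mod 31; (15|31)=-1, (29|31)=-1; (−1)^{0·1·15}·(-1)^1·(-1)^0 = -1.
v=2: v_2(a)=4, v_2(b)=0; units ≡ 1, 5 (mod 8); ε·ε+αω+βω = 0·0+4·1+0·0 ≡ 0  ⇒  (a,b)_2 = +1.
v=∞: 3657 > 0 and -3287643 < 0  ⇒  (a,b)_∞ = +1.
v=23: a=23^1·(≡14), b=23^1·(≡4) mod 23; (14|23)=-1, (4|23)=+1; (−1)^{1·1·11}·(-1)^1·(+1)^1 = +1.
v=5: a=5^2·(≡2), b=5^0·(≡2) mod 5; (2|5)=-1, (2|5)=-1; (−1)^{2·0·2}·(-1)^0·(-1)^2 = +1.
(3657, -3287643 / ℚ) ramifies at {3, 29, 31, 53}: a division algebra.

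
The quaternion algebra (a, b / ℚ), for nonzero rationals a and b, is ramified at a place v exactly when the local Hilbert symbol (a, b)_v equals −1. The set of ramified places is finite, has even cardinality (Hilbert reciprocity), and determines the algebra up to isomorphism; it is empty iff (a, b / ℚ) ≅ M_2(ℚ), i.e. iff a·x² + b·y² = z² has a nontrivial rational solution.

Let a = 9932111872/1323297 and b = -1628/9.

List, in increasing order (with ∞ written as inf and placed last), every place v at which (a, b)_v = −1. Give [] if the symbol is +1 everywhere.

[11, 37]

(a, b) ≡ (629, -407) mod (ℚ^×)²; places V = {2, 3, 11, 17, 31, 37, ∞}.
(a,b)_17: α=-1, u≡10; β=0, v≡8 (mod 17); (10|17)=-1, (8|17)=+1; sign (−1)^0·-1^0·+1^-1 = +1.
(a,b)_37: α=1, u≡17; β=1, v≡28 (mod 37); (17|37)=-1, (28|37)=+1; sign (−1)^0·-1^1·+1^1 = -1.
(a,b)_3: α=-4, u≡2; β=-2, v≡1 (mod 3); (2|3)=-1, (1|3)=+1; sign (−1)^0·-1^-2·+1^-4 = +1.
(a,b)_31: α=-2, u≡18; β=0, v≡12 (mod 31); (18|31)=+1, (12|31)=-1; sign (−1)^0·+1^0·-1^-2 = +1.
(a,b)_2: α=28, β=2; u≡5, v≡1 (mod 8); ε(u)ε(v)=0·0, αω(v)=28·0, βω(u)=2·1; sum ≡ 0  ⇒  +1.
(a,b)_11: α=0, u≡7; β=1, v≡8 (mod 11); (7|11)=-1, (8|11)=-1; sign (−1)^0·-1^1·-1^0 = -1.
(a,b)_∞: sgn(629)=+, sgn(-407)=−, so +1.
(629, -407 / ℚ) ramifies at {11, 37}: a division algebra.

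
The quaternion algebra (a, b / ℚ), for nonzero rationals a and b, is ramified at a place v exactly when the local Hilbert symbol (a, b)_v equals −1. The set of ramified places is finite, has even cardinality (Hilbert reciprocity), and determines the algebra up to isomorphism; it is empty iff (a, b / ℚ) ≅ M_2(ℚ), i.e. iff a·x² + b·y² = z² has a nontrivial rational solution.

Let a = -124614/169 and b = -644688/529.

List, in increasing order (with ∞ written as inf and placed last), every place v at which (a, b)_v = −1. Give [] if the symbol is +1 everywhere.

(a, b) ≡ (-13846, -37) mod (ℚ^×)²; places V = {2, 3, 7, 11, 13, 23, 37, 43, ∞}.
(a,b)_7: α=1, u≡6; β=0, v≡3 (mod 7); (6|7)=-1, (3|7)=-1; sign (−1)^0·-1^0·-1^1 = -1.
(a,b)_2: α=1, β=4; u≡5, v≡3 (mod 8); ε(u)ε(v)=0·1, αω(v)=1·1, βω(u)=4·1; sum ≡ 1  ⇒  -1.
(a,b)_3: α=2, u≡2; β=2, v≡2 (mod 3); (2|3)=-1, (2|3)=-1; sign (−1)^0·-1^2·-1^2 = +1.
(a,b)_43: α=1, u≡20; β=0, v≡24 (mod 43); (20|43)=-1, (24|43)=+1; sign (−1)^0·-1^0·+1^1 = +1.
(a,b)_∞: sgn(-13846)=−, sgn(-37)=−, so -1.
(a,b)_23: α=1, u≡7; β=-2, v≡2 (mod 23); (7|23)=-1, (2|23)=+1; sign (−1)^0·-1^-2·+1^1 = +1.
(a,b)_13: α=-2, u≡4; β=0, v≡11 (mod 13); (4|13)=+1, (11|13)=-1; sign (−1)^0·+1^0·-1^-2 = +1.
(a,b)_37: α=0, u≡23; β=1, v≡7 (mod 37); (23|37)=-1, (7|37)=+1; sign (−1)^0·-1^1·+1^0 = -1.
(a,b)_11: α=0, u≡4; β=2, v≡7 (mod 11); (4|11)=+1, (7|11)=-1; sign (−1)^0·+1^2·-1^0 = +1.
Ram(-13846, -37) = {2, 7, 37, ∞}; no ℚ_2-point on the conic.

[2, 7, 37, inf]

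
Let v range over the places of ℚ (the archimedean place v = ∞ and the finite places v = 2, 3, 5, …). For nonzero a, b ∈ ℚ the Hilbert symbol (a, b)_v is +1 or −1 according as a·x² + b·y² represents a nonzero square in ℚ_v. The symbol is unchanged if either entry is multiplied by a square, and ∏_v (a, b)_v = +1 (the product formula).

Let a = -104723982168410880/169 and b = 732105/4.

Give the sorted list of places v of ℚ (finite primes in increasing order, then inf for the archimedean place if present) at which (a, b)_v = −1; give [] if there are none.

Mod squares: a ≡ -1545555, b ≡ 81345. Check v ∈ {∞, 2, 3, 5, 11, 13, 17, 19, 29}.
v=5: a=5^1·(≡1), b=5^1·(≡4) mod 5; (1|5)=+1, (4|5)=+1; (−1)^{1·1·2}·(+1)^1·(+1)^1 = +1.
v=19: a=19^1·(≡10), b=19^0·(≡4) mod 19; (10|19)=-1, (4|19)=+1; (−1)^{1·0·9}·(-1)^0·(+1)^1 = +1.
v=∞: -1545555 < 0 and 81345 > 0  ⇒  (a,b)_∞ = +1.
v=3: a=3^3·(≡2), b=3^3·(≡1) mod 3; (2|3)=-1, (1|3)=+1; (−1)^{3·3·1}·(-1)^3·(+1)^3 = +1.
v=11: a=11^3·(≡1), b=11^1·(≡4) mod 11; (1|11)=+1, (4|11)=+1; (−1)^{3·1·5}·(+1)^1·(+1)^3 = -1.
v=2: v_2(a)=8, v_2(b)=-2; units ≡ 5, 1 (mod 8); ε·ε+αω+βω = 0·0+8·0+-2·1 ≡ 0  ⇒  (a,b)_2 = +1.
v=13: a=13^-2·(≡11), b=13^0·(≡9) mod 13; (11|13)=-1, (9|13)=+1; (−1)^{-2·0·6}·(-1)^0·(+1)^-2 = +1.
v=29: a=29^3·(≡4), b=29^1·(≡11) mod 29; (4|29)=+1, (11|29)=-1; (−1)^{3·1·14}·(+1)^1·(-1)^3 = -1.
v=17: a=17^3·(≡9), b=17^1·(≡1) mod 17; (9|17)=+1, (1|17)=+1; (−1)^{3·1·8}·(+1)^1·(+1)^3 = +1.
|Ram(-1545555, 81345)| = 2, even; anisotropic at {11, 29}.

[11, 29]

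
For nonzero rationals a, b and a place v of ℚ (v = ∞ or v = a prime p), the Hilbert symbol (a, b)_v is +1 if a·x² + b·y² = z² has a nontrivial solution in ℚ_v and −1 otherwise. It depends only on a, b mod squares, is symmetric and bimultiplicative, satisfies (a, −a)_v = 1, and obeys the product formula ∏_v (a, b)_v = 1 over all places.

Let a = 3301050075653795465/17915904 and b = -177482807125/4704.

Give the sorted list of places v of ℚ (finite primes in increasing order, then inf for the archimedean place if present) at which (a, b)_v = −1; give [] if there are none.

[2, 3]

(a, b) ≡ (390, -510) mod (ℚ^×)²; places V = {2, 3, 5, 7, 11, 13, 17, 19, 37, 41, ∞}.
(a,b)_19: α=2, u≡15; β=2, v≡15 (mod 19); (15|19)=-1, (15|19)=-1; sign (−1)^0·-1^2·-1^2 = +1.
(a,b)_3: α=-7, u≡1; β=-1, v≡1 (mod 3); (1|3)=+1, (1|3)=+1; sign (−1)^1·+1^-1·+1^-7 = -1.
(a,b)_17: α=4, u≡8; β=1, v≡1 (mod 17); (8|17)=+1, (1|17)=+1; sign (−1)^0·+1^1·+1^4 = +1.
(a,b)_13: α=3, u≡1; β=2, v≡3 (mod 13); (1|13)=+1, (3|13)=+1; sign (−1)^0·+1^2·+1^3 = +1.
(a,b)_7: α=2, u≡6; β=-2, v≡4 (mod 7); (6|7)=-1, (4|7)=+1; sign (−1)^0·-1^-2·+1^2 = +1.
(a,b)_5: α=1, u≡2; β=3, v≡2 (mod 5); (2|5)=-1, (2|5)=-1; sign (−1)^0·-1^3·-1^1 = +1.
(a,b)_2: α=-13, β=-5; u≡3, v≡1 (mod 8); ε(u)ε(v)=1·0, αω(v)=-13·0, βω(u)=-5·1; sum ≡ 1  ⇒  -1.
(a,b)_11: α=2, u≡1; β=0, v≡2 (mod 11); (1|11)=+1, (2|11)=-1; sign (−1)^0·+1^0·-1^2 = +1.
(a,b)_37: α=0, u≡23; β=2, v≡35 (mod 37); (23|37)=-1, (35|37)=-1; sign (−1)^0·-1^2·-1^0 = +1.
(a,b)_41: α=2, u≡2; β=0, v≡1 (mod 41); (2|41)=+1, (1|41)=+1; sign (−1)^0·+1^0·+1^2 = +1.
(a,b)_∞: sgn(390)=+, sgn(-510)=−, so +1.
|Ram(390, -510)| = 2, even; anisotropic at {2, 3}.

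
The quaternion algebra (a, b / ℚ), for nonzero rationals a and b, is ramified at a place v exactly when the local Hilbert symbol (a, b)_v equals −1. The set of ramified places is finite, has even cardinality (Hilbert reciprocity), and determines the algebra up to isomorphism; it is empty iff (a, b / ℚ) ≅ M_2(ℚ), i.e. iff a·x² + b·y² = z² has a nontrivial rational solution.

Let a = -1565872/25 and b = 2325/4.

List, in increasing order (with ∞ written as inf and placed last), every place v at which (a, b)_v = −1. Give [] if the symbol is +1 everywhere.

Mod squares: a ≡ -97867, b ≡ 93. Check v ∈ {∞, 2, 3, 5, 7, 11, 31, 41}.
v=31: a=31^1·(≡28), b=31^1·(≡11) mod 31; (28|31)=+1, (11|31)=-1; (−1)^{1·1·15}·(+1)^1·(-1)^1 = +1.
v=2: v_2(a)=4, v_2(b)=-2; units ≡ 5, 5 (mod 8); ε·ε+αω+βω = 0·0+4·1+-2·1 ≡ 0  ⇒  (a,b)_2 = +1.
v=7: a=7^1·(≡6), b=7^0·(≡2) mod 7; (6|7)=-1, (2|7)=+1; (−1)^{1·0·3}·(-1)^0·(+1)^1 = +1.
v=3: a=3^0·(≡2), b=3^1·(≡1) mod 3; (2|3)=-1, (1|3)=+1; (−1)^{0·1·1}·(-1)^1·(+1)^0 = -1.
v=5: a=5^-2·(≡3), b=5^2·(≡2) mod 5; (3|5)=-1, (2|5)=-1; (−1)^{-2·2·2}·(-1)^2·(-1)^-2 = +1.
v=11: a=11^1·(≡7), b=11^0·(≡1) mod 11; (7|11)=-1, (1|11)=+1; (−1)^{1·0·5}·(-1)^0·(+1)^1 = +1.
v=41: a=41^1·(≡9), b=41^0·(≡38) mod 41; (9|41)=+1, (38|41)=-1; (−1)^{1·0·20}·(+1)^0·(-1)^1 = -1.
v=∞: -97867 < 0 and 93 > 0  ⇒  (a,b)_∞ = +1.
Ram(-97867, 93) = {3, 41}; no ℚ_3-point on the conic.

[3, 41]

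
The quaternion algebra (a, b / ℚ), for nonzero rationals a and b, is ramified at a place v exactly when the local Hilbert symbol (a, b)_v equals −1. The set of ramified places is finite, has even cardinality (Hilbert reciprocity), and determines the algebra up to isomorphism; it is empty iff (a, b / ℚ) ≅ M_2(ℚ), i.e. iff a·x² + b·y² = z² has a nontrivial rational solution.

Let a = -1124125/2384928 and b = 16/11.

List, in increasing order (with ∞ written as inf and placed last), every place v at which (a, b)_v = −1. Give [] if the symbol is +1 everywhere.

[11, 17]

(a, b) ≡ (-170, 11) mod (ℚ^×)²; places V = {2, 3, 5, 7, 11, 13, 17, 23, ∞}.
(a,b)_2: α=-5, β=4; u≡3, v≡3 (mod 8); ε(u)ε(v)=1·1, αω(v)=-5·1, βω(u)=4·1; sum ≡ 0  ⇒  +1.
(a,b)_23: α=2, u≡5; β=0, v≡14 (mod 23); (5|23)=-1, (14|23)=-1; sign (−1)^0·-1^0·-1^2 = +1.
(a,b)_3: α=-2, u≡1; β=0, v≡2 (mod 3); (1|3)=+1, (2|3)=-1; sign (−1)^0·+1^0·-1^-2 = +1.
(a,b)_17: α=1, u≡6; β=0, v≡3 (mod 17); (6|17)=-1, (3|17)=-1; sign (−1)^0·-1^0·-1^1 = -1.
(a,b)_13: α=-2, u≡9; β=0, v≡5 (mod 13); (9|13)=+1, (5|13)=-1; sign (−1)^0·+1^0·-1^-2 = +1.
(a,b)_7: α=-2, u≡5; β=0, v≡4 (mod 7); (5|7)=-1, (4|7)=+1; sign (−1)^0·-1^0·+1^-2 = +1.
(a,b)_5: α=3, u≡4; β=0, v≡1 (mod 5); (4|5)=+1, (1|5)=+1; sign (−1)^0·+1^0·+1^3 = +1.
(a,b)_11: α=0, u≡6; β=-1, v≡5 (mod 11); (6|11)=-1, (5|11)=+1; sign (−1)^0·-1^-1·+1^0 = -1.
(a,b)_∞: sgn(-170)=−, sgn(11)=+, so +1.
(-170, 11 / ℚ) ramifies at {11, 17}: a division algebra.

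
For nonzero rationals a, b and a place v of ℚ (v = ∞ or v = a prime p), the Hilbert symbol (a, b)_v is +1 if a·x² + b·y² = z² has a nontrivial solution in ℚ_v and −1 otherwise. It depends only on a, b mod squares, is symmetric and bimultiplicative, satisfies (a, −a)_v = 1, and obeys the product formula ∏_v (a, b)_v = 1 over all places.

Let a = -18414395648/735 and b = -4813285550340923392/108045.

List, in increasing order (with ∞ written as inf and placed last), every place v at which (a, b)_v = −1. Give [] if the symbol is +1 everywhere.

(a, b) ≡ (-255, -110) mod (ℚ^×)²; places V = {2, 3, 5, 7, 11, 17, 19, ∞}.
(a,b)_3: α=-1, u≡2; β=-2, v≡1 (mod 3); (2|3)=-1, (1|3)=+1; sign (−1)^0·-1^-2·+1^-1 = +1.
(a,b)_11: α=4, u≡5; β=7, v≡4 (mod 11); (5|11)=+1, (4|11)=+1; sign (−1)^0·+1^7·+1^4 = +1.
(a,b)_19: α=0, u≡1; β=2, v≡9 (mod 19); (1|19)=+1, (9|19)=+1; sign (−1)^0·+1^2·+1^0 = +1.
(a,b)_2: α=8, β=13; u≡1, v≡1 (mod 8); ε(u)ε(v)=0·0, αω(v)=8·0, βω(u)=13·0; sum ≡ 0  ⇒  +1.
(a,b)_∞: sgn(-255)=−, sgn(-110)=−, so -1.
(a,b)_5: α=-1, u≡1; β=-1, v≡2 (mod 5); (1|5)=+1, (2|5)=-1; sign (−1)^0·+1^-1·-1^-1 = -1.
(a,b)_7: α=-2, u≡2; β=-4, v≡4 (mod 7); (2|7)=+1, (4|7)=+1; sign (−1)^0·+1^-4·+1^-2 = +1.
(a,b)_17: α=3, u≡16; β=4, v≡16 (mod 17); (16|17)=+1, (16|17)=+1; sign (−1)^0·+1^4·+1^3 = +1.
|Ram(-255, -110)| = 2, even; anisotropic at {5, ∞}.

[5, inf]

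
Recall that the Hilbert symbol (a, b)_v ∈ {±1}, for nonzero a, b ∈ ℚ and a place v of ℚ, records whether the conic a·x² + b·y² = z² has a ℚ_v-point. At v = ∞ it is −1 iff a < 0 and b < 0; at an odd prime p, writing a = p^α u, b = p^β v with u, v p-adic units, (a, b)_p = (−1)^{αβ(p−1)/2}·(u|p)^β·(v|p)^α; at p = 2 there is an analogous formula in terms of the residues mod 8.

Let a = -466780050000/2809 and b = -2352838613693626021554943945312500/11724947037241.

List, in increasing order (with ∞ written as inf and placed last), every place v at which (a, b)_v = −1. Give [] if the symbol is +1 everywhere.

[2, 5, 17, inf]

(a, b) ≡ (-2805, -165) mod (ℚ^×)²; places V = {2, 3, 5, 11, 17, 23, 43, 47, 53, ∞}.
(a,b)_47: α=0, u≡45; β=2, v≡30 (mod 47); (45|47)=-1, (30|47)=-1; sign (−1)^0·-1^2·-1^0 = +1.
(a,b)_∞: sgn(-2805)=−, sgn(-165)=−, so -1.
(a,b)_2: α=4, β=2; u≡3, v≡3 (mod 8); ε(u)ε(v)=1·1, αω(v)=4·1, βω(u)=2·1; sum ≡ 1  ⇒  -1.
(a,b)_53: α=-2, u≡15; β=-6, v≡24 (mod 53); (15|53)=+1, (24|53)=+1; sign (−1)^0·+1^-6·+1^-2 = +1.
(a,b)_43: α=2, u≡30; β=4, v≡7 (mod 43); (30|43)=-1, (7|43)=-1; sign (−1)^0·-1^4·-1^2 = +1.
(a,b)_11: α=1, u≡1; β=3, v≡7 (mod 11); (1|11)=+1, (7|11)=-1; sign (−1)^1·+1^3·-1^1 = +1.
(a,b)_5: α=5, u≡1; β=11, v≡3 (mod 5); (1|5)=+1, (3|5)=-1; sign (−1)^0·+1^11·-1^5 = -1.
(a,b)_23: α=0, u≡3; β=-2, v≡17 (mod 23); (3|23)=+1, (17|23)=-1; sign (−1)^0·+1^-2·-1^0 = +1.
(a,b)_3: α=3, u≡1; β=15, v≡2 (mod 3); (1|3)=+1, (2|3)=-1; sign (−1)^1·+1^15·-1^3 = +1.
(a,b)_17: α=1, u≡7; β=4, v≡12 (mod 17); (7|17)=-1, (12|17)=-1; sign (−1)^0·-1^4·-1^1 = -1.
Ram(-2805, -165) = {2, 5, 17, ∞}; no ℚ_2-point on the conic.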